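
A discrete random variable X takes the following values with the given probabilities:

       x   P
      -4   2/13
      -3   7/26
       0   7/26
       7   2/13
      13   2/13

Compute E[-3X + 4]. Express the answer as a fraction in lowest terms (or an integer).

E[-3x+4] = (2/13)·16 + (7/26)·13 + (7/26)·4 + (2/13)·(-17) + (2/13)·(-35)
     = -25/26

-25/26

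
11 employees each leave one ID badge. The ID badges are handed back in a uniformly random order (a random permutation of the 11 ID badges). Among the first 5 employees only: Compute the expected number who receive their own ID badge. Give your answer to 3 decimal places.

Let Xᵢ = 1 if person i gets their own ID badge. For each i, P(Xᵢ=1) = 1/11.
By linearity of expectation, E[X₁+…+X_5] = 5·(1/11) = 5/11.
≈ 0.455

0.455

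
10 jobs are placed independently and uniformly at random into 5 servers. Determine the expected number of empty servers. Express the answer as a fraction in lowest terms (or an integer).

1048576/1953125

Let Xⱼ=1 if server j is empty. P(Xⱼ=1) = ((5-1)/5)^10 = 1048576/9765625.
By linearity, E[#empty] = 5·1048576/9765625 = 1048576/1953125.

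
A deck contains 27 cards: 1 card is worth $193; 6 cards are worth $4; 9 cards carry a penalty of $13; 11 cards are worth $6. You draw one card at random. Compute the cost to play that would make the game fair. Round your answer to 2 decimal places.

$6.15

E[payout] = (1/27)·193 + (6/27)·4 + (9/27)·(-13) + (11/27)·6 = 166/27
Fair fee = E[payout] = 166/27 ≈ $6.15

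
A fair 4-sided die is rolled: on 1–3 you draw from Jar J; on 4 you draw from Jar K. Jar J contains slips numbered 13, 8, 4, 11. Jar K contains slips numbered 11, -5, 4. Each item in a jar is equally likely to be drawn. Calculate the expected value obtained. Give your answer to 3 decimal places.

7.583

E[X | Jar J] = (13 + 8 + 4 + 11)/4 = 9
E[X | Jar K] = (11 − 5 + 4)/3 = 10/3
E[X] = (3/4)·9 + (1/4)·10/3 = 91/12 ≈ 7.583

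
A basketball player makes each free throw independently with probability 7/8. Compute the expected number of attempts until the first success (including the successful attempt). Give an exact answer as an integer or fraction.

For a geometric distribution, E[trials] = 1/p = 1/(7/8) = 8/7.

8/7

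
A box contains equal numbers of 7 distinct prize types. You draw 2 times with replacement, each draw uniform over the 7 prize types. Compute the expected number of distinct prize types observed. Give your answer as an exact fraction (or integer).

13/7

Let Xⱼ=1 if type j appears at least once. P(Xⱼ=1) = 1 − ((7−1)/7)^2 = 13/49.
E[#distinct] = 7·13/49 = 13/7.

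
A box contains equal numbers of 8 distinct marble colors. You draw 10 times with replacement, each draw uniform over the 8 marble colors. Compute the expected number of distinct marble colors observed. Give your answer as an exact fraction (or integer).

791266575/134217728

Let Xⱼ=1 if type j appears at least once. P(Xⱼ=1) = 1 − ((8−1)/8)^10 = 791266575/1073741824.
E[#distinct] = 8·791266575/1073741824 = 791266575/134217728.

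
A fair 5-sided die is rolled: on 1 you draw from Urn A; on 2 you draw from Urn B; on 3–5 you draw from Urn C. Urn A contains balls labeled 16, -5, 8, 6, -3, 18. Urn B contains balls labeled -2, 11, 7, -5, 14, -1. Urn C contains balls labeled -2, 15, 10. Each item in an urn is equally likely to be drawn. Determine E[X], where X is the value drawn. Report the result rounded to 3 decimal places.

6.733

E[X | Urn A] = (16 − 5 + 8 + 6 − 3 + 18)/6 = 20/3
E[X | Urn B] = (-2 + 11 + 7 − 5 + 14 − 1)/6 = 4
E[X | Urn C] = (-2 + 15 + 10)/3 = 23/3
E[X] = (1/5)·20/3 + (1/5)·4 + (3/5)·23/3 = 101/15 ≈ 6.733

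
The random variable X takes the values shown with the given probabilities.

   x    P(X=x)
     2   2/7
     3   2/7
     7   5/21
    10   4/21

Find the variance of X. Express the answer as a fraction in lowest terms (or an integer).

66/7

E[X] = (2/7)·2 + (2/7)·3 + (5/21)·7 + (4/21)·10 = 5
E[X²] = (2/7)·4 + (2/7)·9 + (5/21)·49 + (4/21)·100 = 241/7
Var(X) = 241/7 − (5)² = 66/7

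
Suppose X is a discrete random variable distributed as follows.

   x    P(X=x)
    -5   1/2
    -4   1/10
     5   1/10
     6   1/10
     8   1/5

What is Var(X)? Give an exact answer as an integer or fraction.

E[X] = (1/2)·(-5) + (1/10)·(-4) + (1/10)·5 + (1/10)·6 + (1/5)·8 = -1/5
E[X²] = (1/2)·25 + (1/10)·16 + (1/10)·25 + (1/10)·36 + (1/5)·64 = 33
Var(X) = 33 − (-1/5)² = 824/25

824/25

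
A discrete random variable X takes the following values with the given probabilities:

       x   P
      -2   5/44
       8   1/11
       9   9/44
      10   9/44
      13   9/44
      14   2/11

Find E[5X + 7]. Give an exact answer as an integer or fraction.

E[5x+7] = (5/44)·(-3) + (1/11)·47 + (9/44)·52 + (9/44)·57 + (9/44)·72 + (2/11)·77
     = 1209/22

1209/22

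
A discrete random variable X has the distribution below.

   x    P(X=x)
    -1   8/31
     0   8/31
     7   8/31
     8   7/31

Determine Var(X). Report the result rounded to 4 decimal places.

16.0999

E[X] = (8/31)·(-1) + (8/31)·0 + (8/31)·7 + (7/31)·8 = 104/31
E[X²] = (8/31)·1 + (8/31)·0 + (8/31)·49 + (7/31)·64 = 848/31
Var(X) = 848/31 − (104/31)² = 15472/961 ≈ 16.0999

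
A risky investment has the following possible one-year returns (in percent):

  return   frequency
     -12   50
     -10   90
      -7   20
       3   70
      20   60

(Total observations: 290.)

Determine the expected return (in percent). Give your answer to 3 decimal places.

-0.793

Total = 290, so P(return=-12) = 50/290, etc.
E[X] = (5/29)·(-12) + (9/29)·(-10) + (2/29)·(-7) + (7/29)·3 + (6/29)·20
     = -23/29 ≈ -0.793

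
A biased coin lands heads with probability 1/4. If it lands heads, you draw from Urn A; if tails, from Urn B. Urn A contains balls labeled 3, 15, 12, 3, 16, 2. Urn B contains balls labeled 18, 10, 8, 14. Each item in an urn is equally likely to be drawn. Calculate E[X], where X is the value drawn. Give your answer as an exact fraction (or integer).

23/2

E[X | Urn A] = (3 + 15 + 12 + 3 + 16 + 2)/6 = 17/2
E[X | Urn B] = (18 + 10 + 8 + 14)/4 = 25/2
E[X] = (1/4)·17/2 + (3/4)·25/2 = 23/2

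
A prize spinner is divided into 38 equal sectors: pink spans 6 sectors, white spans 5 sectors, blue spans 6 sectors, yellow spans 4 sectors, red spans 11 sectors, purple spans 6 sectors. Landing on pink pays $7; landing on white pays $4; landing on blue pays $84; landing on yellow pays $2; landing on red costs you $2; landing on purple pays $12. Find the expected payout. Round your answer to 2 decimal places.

$16.42

E[payout] = (6/38)·7 + (5/38)·4 + (6/38)·84 + (4/38)·2 + (11/38)·(-2) + (6/38)·12 = 312/19
≈ $16.42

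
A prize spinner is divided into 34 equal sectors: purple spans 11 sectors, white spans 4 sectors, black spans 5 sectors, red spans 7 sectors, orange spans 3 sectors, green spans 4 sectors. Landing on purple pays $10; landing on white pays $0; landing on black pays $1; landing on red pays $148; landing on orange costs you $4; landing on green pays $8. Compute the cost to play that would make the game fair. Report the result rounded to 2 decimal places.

E[payout] = (11/34)·10 + (4/34)·0 + (5/34)·1 + (7/34)·148 + (3/34)·(-4) + (4/34)·8 = 1171/34
Fair fee = E[payout] = 1171/34 ≈ $34.44

$34.44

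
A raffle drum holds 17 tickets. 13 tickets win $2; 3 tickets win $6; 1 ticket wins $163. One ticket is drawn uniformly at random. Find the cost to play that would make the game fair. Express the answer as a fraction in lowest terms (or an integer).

207/17 dollars

E[payout] = (13/17)·2 + (3/17)·6 + (1/17)·163 = 207/17
Fair fee = E[payout] = 207/17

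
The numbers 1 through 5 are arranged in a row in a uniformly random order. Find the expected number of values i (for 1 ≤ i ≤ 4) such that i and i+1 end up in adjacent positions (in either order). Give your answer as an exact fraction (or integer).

For each i ∈ {1,…,4}, let Xᵢ = 1 if i and i+1 are adjacent. P(Xᵢ=1) = 2·(5−1)!/5! = 2/5.
By linearity, E[ΣXᵢ] = (4)·(2/5) = 8/5.

8/5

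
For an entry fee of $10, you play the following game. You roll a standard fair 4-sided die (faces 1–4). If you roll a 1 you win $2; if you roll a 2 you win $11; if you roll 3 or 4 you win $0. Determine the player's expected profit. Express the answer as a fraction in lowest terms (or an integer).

-27/4 dollars

E[payout] = (1/2)·0 + (1/4)·2 + (1/4)·11 = 13/4
Expected profit = 13/4 − 10 = -27/4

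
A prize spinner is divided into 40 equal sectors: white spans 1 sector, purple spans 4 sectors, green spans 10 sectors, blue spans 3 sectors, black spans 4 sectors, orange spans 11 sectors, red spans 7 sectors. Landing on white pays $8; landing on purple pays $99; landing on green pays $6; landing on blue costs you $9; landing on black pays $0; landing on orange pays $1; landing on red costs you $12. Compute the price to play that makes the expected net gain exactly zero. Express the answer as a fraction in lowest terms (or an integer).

91/10 dollars

E[payout] = (1/40)·8 + (4/40)·99 + (10/40)·6 + (3/40)·(-9) + (4/40)·0 + (11/40)·1 + (7/40)·(-12) = 91/10
Fair fee = E[payout] = 91/10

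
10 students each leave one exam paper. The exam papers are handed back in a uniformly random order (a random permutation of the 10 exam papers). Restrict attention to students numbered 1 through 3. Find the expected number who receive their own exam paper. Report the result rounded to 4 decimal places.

0.3000

Let Xᵢ = 1 if person i gets their own exam paper. For each i, P(Xᵢ=1) = 1/10.
By linearity of expectation, E[X₁+…+X_3] = 3·(1/10) = 3/10.
≈ 0.3000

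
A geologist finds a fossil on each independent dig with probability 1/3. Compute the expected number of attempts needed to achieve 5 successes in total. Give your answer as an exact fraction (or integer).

15

By linearity (sum of 5 independent geometric waits), E[trials] = 5/p = 5/(1/3) = 15.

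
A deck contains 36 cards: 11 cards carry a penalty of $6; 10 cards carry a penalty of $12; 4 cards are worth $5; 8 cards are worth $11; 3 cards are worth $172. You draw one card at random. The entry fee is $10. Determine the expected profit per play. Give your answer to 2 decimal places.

$2.17

E[payout] = (11/36)·(-6) + (10/36)·(-12) + (4/36)·5 + (8/36)·11 + (3/36)·172 = 73/6
Expected profit = 73/6 − 10 = 13/6 ≈ $2.17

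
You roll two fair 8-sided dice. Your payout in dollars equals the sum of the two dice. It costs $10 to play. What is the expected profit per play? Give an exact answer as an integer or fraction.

Distribution of the sum of the two dice: 2 w.p. 1/64, 3 w.p. 1/32, 4 w.p. 3/64, 5 w.p. 1/16, 6 w.p. 5/64, 7 w.p. 3/32, …
E[payout] = (1/64)·2 + (1/32)·3 + (3/64)·4 + (1/16)·5 + (5/64)·6 + (3/32)·7 + (7/64)·8 + (1/8)·9 + (7/64)·10 + (3/32)·11 + (5/64)·12 + (1/16)·13 + (3/64)·14 + (1/32)·15 + (1/64)·16 = 9
Expected profit = 9 − 10 = -1

-$1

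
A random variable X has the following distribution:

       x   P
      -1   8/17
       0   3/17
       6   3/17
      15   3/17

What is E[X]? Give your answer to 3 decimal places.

E[X] = (8/17)·(-1) + (3/17)·0 + (3/17)·6 + (3/17)·15
     = 55/17 ≈ 3.235

3.235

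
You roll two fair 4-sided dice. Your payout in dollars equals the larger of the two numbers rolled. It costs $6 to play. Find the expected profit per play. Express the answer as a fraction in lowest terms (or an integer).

Distribution of the larger of the two numbers rolled: 1 w.p. 1/16, 2 w.p. 3/16, 3 w.p. 5/16, 4 w.p. 7/16
E[payout] = (1/16)·1 + (3/16)·2 + (5/16)·3 + (7/16)·4 = 25/8
Expected profit = 25/8 − 6 = -23/8

-23/8 dollars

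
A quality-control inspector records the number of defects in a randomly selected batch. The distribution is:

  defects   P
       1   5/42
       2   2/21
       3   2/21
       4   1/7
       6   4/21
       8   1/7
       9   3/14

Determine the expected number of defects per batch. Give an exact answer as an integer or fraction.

E[X] = (5/42)·1 + (2/21)·2 + (2/21)·3 + (1/7)·4 + (4/21)·6 + (1/7)·8 + (3/14)·9
     = 113/21

113/21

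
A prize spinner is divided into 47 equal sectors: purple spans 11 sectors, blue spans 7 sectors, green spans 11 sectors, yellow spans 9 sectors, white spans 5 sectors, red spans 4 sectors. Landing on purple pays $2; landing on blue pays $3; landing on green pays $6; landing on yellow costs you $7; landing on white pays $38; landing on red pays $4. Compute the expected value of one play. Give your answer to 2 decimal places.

$5.36

E[payout] = (11/47)·2 + (7/47)·3 + (11/47)·6 + (9/47)·(-7) + (5/47)·38 + (4/47)·4 = 252/47
≈ $5.36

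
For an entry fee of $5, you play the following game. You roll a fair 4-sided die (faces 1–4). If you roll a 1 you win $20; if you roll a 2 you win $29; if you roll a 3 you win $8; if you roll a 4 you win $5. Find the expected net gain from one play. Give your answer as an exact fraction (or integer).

E[payout] = (1/4)·5 + (1/4)·8 + (1/4)·20 + (1/4)·29 = 31/2
Expected profit = 31/2 − 5 = 21/2

21/2 dollars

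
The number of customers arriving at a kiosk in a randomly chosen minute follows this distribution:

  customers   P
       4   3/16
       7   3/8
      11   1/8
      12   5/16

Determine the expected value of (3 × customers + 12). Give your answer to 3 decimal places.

37.500

E[3x+12] = (3/16)·24 + (3/8)·33 + (1/8)·45 + (5/16)·48
     = 75/2 ≈ 37.500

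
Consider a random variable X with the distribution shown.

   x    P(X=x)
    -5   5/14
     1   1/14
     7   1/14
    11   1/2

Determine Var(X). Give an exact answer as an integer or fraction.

E[X] = (5/14)·(-5) + (1/14)·1 + (1/14)·7 + (1/2)·11 = 30/7
E[X²] = (5/14)·25 + (1/14)·1 + (1/14)·49 + (1/2)·121 = 73
Var(X) = 73 − (30/7)² = 2677/49

2677/49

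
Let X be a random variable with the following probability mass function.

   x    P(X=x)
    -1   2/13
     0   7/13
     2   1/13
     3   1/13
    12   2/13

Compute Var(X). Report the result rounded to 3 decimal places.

E[X] = (2/13)·(-1) + (7/13)·0 + (1/13)·2 + (1/13)·3 + (2/13)·12 = 27/13
E[X²] = (2/13)·1 + (7/13)·0 + (1/13)·4 + (1/13)·9 + (2/13)·144 = 303/13
Var(X) = 303/13 − (27/13)² = 3210/169 ≈ 18.994

18.994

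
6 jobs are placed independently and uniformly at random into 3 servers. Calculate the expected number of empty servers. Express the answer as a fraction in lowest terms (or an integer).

Let Xⱼ=1 if server j is empty. P(Xⱼ=1) = ((3-1)/3)^6 = 64/729.
By linearity, E[#empty] = 3·64/729 = 64/243.

64/243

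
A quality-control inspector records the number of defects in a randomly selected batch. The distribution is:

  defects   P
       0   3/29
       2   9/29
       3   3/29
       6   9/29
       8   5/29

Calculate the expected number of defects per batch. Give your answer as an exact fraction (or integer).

E[X] = (3/29)·0 + (9/29)·2 + (3/29)·3 + (9/29)·6 + (5/29)·8
     = 121/29

121/29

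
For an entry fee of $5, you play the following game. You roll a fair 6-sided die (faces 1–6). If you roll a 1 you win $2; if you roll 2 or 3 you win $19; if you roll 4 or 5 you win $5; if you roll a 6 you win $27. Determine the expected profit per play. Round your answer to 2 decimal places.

$7.83

E[payout] = (1/6)·2 + (1/3)·5 + (1/3)·19 + (1/6)·27 = 77/6
Expected profit = 77/6 − 5 = 47/6 ≈ $7.83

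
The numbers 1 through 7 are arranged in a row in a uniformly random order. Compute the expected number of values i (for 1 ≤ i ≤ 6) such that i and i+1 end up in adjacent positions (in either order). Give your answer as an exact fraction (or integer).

For each i ∈ {1,…,6}, let Xᵢ = 1 if i and i+1 are adjacent. P(Xᵢ=1) = 2·(7−1)!/7! = 2/7.
By linearity, E[ΣXᵢ] = (6)·(2/7) = 12/7.

12/7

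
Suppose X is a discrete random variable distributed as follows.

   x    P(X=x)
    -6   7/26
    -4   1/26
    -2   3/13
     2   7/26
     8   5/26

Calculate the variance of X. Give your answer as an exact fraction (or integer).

E[X] = (7/26)·(-6) + (1/26)·(-4) + (3/13)·(-2) + (7/26)·2 + (5/26)·8 = -2/13
E[X²] = (7/26)·36 + (1/26)·16 + (3/13)·4 + (7/26)·4 + (5/26)·64 = 320/13
Var(X) = 320/13 − (-2/13)² = 4156/169

4156/169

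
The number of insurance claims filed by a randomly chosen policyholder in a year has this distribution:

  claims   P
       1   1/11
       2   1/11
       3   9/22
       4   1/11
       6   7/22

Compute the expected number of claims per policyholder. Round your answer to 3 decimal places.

E[X] = (1/11)·1 + (1/11)·2 + (9/22)·3 + (1/11)·4 + (7/22)·6
     = 83/22 ≈ 3.773

3.773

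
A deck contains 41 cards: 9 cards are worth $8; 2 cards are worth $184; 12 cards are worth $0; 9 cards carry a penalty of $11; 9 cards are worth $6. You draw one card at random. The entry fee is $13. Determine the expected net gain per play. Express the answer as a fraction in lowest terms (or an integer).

E[payout] = (9/41)·8 + (2/41)·184 + (12/41)·0 + (9/41)·(-11) + (9/41)·6 = 395/41
Expected profit = 395/41 − 13 = -138/41

-138/41 dollars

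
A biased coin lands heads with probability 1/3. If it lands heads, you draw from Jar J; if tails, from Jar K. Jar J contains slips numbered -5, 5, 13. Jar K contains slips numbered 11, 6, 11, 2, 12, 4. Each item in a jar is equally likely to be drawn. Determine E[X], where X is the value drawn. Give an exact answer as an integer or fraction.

E[X | Jar J] = (-5 + 5 + 13)/3 = 13/3
E[X | Jar K] = (11 + 6 + 11 + 2 + 12 + 4)/6 = 23/3
E[X] = (1/3)·13/3 + (2/3)·23/3 = 59/9

59/9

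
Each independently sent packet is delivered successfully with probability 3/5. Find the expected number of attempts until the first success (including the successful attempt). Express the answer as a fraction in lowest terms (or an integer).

For a geometric distribution, E[trials] = 1/p = 1/(3/5) = 5/3.

5/3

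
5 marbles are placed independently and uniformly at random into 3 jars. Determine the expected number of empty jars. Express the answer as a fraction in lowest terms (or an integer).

Let Xⱼ=1 if jar j is empty. P(Xⱼ=1) = ((3-1)/3)^5 = 32/243.
By linearity, E[#empty] = 3·32/243 = 32/81.

32/81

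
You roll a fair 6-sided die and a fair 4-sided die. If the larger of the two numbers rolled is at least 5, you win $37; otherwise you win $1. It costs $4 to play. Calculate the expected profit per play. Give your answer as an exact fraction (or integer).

$9

E[payout] = (2/3)·1 + (1/3)·37 = 13
Expected profit = 13 − 4 = 9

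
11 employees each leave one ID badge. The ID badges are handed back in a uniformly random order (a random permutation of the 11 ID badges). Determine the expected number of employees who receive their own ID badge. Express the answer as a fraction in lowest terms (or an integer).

Let Xᵢ = 1 if person i gets their own ID badge. For each i, P(Xᵢ=1) = 1/11.
By linearity of expectation, E[X₁+…+X_11] = 11·(1/11) = 1.

1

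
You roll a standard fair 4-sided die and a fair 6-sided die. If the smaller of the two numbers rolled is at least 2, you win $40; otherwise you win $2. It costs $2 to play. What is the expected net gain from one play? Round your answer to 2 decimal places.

E[payout] = (3/8)·2 + (5/8)·40 = 103/4
Expected profit = 103/4 − 2 = 95/4 ≈ $23.75

$23.75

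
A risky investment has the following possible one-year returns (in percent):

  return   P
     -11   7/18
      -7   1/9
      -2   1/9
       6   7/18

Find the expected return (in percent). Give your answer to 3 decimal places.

-2.944

E[X] = (7/18)·(-11) + (1/9)·(-7) + (1/9)·(-2) + (7/18)·6
     = -53/18 ≈ -2.944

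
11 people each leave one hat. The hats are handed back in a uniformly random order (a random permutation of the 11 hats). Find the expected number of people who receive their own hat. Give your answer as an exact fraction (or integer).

1

Let Xᵢ = 1 if person i gets their own hat. For each i, P(Xᵢ=1) = 1/11.
By linearity of expectation, E[X₁+…+X_11] = 11·(1/11) = 1.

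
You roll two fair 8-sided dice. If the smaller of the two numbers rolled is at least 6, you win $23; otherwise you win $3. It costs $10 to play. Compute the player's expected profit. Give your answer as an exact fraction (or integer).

E[payout] = (55/64)·3 + (9/64)·23 = 93/16
Expected profit = 93/16 − 10 = -67/16

-67/16 dollars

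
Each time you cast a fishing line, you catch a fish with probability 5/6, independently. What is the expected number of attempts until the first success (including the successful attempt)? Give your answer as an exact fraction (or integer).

For a geometric distribution, E[trials] = 1/p = 1/(5/6) = 6/5.

6/5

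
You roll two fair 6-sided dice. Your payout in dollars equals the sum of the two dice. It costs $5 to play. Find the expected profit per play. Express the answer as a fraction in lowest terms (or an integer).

Distribution of the sum of the two dice: 2 w.p. 1/36, 3 w.p. 1/18, 4 w.p. 1/12, 5 w.p. 1/9, 6 w.p. 5/36, 7 w.p. 1/6, …
E[payout] = (1/36)·2 + (1/18)·3 + (1/12)·4 + (1/9)·5 + (5/36)·6 + (1/6)·7 + (5/36)·8 + (1/9)·9 + (1/12)·10 + (1/18)·11 + (1/36)·12 = 7
Expected profit = 7 − 5 = 2

$2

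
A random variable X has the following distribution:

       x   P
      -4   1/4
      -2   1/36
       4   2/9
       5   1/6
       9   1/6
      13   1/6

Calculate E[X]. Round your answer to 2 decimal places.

4.33

E[X] = (1/4)·(-4) + (1/36)·(-2) + (2/9)·4 + (1/6)·5 + (1/6)·9 + (1/6)·13
     = 13/3 ≈ 4.33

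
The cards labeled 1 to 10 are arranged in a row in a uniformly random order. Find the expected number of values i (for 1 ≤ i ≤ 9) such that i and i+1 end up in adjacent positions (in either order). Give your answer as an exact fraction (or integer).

For each i ∈ {1,…,9}, let Xᵢ = 1 if i and i+1 are adjacent. P(Xᵢ=1) = 2·(10−1)!/10! = 2/10.
By linearity, E[ΣXᵢ] = (9)·(2/10) = 9/5.

9/5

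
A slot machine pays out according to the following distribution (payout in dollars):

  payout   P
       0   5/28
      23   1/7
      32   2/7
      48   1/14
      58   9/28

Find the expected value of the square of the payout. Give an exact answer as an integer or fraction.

1614

E[X²] = (5/28)·0 + (1/7)·529 + (2/7)·1024 + (1/14)·2304 + (9/28)·3364
     = 1614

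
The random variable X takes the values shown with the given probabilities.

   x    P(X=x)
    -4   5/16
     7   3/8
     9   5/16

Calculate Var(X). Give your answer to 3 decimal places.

31.152

E[X] = (5/16)·(-4) + (3/8)·7 + (5/16)·9 = 67/16
E[X²] = (5/16)·16 + (3/8)·49 + (5/16)·81 = 779/16
Var(X) = 779/16 − (67/16)² = 7975/256 ≈ 31.152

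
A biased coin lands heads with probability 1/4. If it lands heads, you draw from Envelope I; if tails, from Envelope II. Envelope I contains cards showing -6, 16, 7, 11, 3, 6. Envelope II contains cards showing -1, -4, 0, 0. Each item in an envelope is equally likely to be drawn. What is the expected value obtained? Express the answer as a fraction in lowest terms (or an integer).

29/48

E[X | Envelope I] = (-6 + 16 + 7 + 11 + 3 + 6)/6 = 37/6
E[X | Envelope II] = (-1 − 4 + 0 + 0)/4 = -5/4
E[X] = (1/4)·37/6 + (3/4)·(-5/4) = 29/48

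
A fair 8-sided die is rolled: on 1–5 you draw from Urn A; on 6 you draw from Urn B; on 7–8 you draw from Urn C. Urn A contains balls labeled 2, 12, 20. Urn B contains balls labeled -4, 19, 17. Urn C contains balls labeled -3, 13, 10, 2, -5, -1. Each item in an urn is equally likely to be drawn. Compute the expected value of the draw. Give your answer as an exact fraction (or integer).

E[X | Urn A] = (2 + 12 + 20)/3 = 34/3
E[X | Urn B] = (-4 + 19 + 17)/3 = 32/3
E[X | Urn C] = (-3 + 13 + 10 + 2 − 5 − 1)/6 = 8/3
E[X] = (5/8)·34/3 + (1/8)·32/3 + (1/4)·8/3 = 109/12

109/12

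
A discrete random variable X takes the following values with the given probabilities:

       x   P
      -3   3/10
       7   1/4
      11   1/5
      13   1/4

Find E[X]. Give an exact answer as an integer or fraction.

63/10

E[X] = (3/10)·(-3) + (1/4)·7 + (1/5)·11 + (1/4)·13
     = 63/10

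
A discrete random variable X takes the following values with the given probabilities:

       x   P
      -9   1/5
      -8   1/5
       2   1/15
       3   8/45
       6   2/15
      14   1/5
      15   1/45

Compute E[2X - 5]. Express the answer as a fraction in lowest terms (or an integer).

-13/5

E[2x-5] = (1/5)·(-23) + (1/5)·(-21) + (1/15)·(-1) + (8/45)·1 + (2/15)·7 + (1/5)·23 + (1/45)·25
     = -13/5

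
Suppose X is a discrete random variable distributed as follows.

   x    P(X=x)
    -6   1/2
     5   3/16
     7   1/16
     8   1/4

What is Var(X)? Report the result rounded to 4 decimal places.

E[X] = (1/2)·(-6) + (3/16)·5 + (1/16)·7 + (1/4)·8 = 3/8
E[X²] = (1/2)·36 + (3/16)·25 + (1/16)·49 + (1/4)·64 = 167/4
Var(X) = 167/4 − (3/8)² = 2663/64 ≈ 41.6094

41.6094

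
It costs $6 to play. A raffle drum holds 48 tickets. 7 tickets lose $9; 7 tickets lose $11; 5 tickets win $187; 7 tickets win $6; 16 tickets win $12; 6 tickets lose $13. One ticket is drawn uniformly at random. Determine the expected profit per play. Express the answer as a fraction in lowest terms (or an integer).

221/16 dollars

E[payout] = (7/48)·(-9) + (7/48)·(-11) + (5/48)·187 + (7/48)·6 + (16/48)·12 + (6/48)·(-13) = 317/16
Expected profit = 317/16 − 6 = 221/16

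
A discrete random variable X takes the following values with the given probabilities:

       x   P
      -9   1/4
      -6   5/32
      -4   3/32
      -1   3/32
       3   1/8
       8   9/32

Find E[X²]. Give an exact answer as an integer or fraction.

E[X²] = (1/4)·81 + (5/32)·36 + (3/32)·16 + (3/32)·1 + (1/8)·9 + (9/32)·64
     = 1491/32

1491/32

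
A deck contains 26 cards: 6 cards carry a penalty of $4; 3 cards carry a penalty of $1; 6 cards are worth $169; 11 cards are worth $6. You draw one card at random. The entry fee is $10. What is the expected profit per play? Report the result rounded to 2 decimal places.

E[payout] = (6/26)·(-4) + (3/26)·(-1) + (6/26)·169 + (11/26)·6 = 81/2
Expected profit = 81/2 − 10 = 61/2 ≈ $30.50

$30.50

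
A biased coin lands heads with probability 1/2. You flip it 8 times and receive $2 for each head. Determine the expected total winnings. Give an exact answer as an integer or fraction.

$8

E[#heads] = 8·1/2 = 4 (linearity over flips).
E[winnings] = 2·4 = 8.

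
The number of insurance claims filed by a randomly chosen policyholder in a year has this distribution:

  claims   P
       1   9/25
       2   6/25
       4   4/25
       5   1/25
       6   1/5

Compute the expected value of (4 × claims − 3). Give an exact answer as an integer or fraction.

E[4x-3] = (9/25)·1 + (6/25)·5 + (4/25)·13 + (1/25)·17 + (1/5)·21
     = 213/25

213/25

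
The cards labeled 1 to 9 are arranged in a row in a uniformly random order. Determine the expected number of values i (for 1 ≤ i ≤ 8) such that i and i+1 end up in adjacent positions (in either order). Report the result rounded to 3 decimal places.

1.778

For each i ∈ {1,…,8}, let Xᵢ = 1 if i and i+1 are adjacent. P(Xᵢ=1) = 2·(9−1)!/9! = 2/9.
By linearity, E[ΣXᵢ] = (8)·(2/9) = 16/9.
≈ 1.778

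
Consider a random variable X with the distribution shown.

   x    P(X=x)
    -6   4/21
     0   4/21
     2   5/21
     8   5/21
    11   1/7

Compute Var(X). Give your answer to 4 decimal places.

E[X] = (4/21)·(-6) + (4/21)·0 + (5/21)·2 + (5/21)·8 + (1/7)·11 = 59/21
E[X²] = (4/21)·36 + (4/21)·0 + (5/21)·4 + (5/21)·64 + (1/7)·121 = 121/3
Var(X) = 121/3 − (59/21)² = 14306/441 ≈ 32.4399

32.4399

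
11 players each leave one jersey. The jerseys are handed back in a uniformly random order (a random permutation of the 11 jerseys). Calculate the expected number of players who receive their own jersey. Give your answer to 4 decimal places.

Let Xᵢ = 1 if person i gets their own jersey. For each i, P(Xᵢ=1) = 1/11.
By linearity of expectation, E[X₁+…+X_11] = 11·(1/11) = 1.
≈ 1.0000

1.0000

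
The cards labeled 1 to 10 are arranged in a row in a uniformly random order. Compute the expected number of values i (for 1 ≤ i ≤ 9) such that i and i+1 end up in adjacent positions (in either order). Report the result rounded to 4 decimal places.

1.8000

For each i ∈ {1,…,9}, let Xᵢ = 1 if i and i+1 are adjacent. P(Xᵢ=1) = 2·(10−1)!/10! = 2/10.
By linearity, E[ΣXᵢ] = (9)·(2/10) = 9/5.
≈ 1.8000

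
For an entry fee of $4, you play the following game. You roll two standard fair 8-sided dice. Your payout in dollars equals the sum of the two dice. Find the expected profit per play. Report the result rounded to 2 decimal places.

Distribution of the sum of the two dice: 2 w.p. 1/64, 3 w.p. 1/32, 4 w.p. 3/64, 5 w.p. 1/16, 6 w.p. 5/64, 7 w.p. 3/32, …
E[payout] = (1/64)·2 + (1/32)·3 + (3/64)·4 + (1/16)·5 + (5/64)·6 + (3/32)·7 + (7/64)·8 + (1/8)·9 + (7/64)·10 + (3/32)·11 + (5/64)·12 + (1/16)·13 + (3/64)·14 + (1/32)·15 + (1/64)·16 = 9
Expected profit = 9 − 4 = 5 ≈ $5.00

$5.00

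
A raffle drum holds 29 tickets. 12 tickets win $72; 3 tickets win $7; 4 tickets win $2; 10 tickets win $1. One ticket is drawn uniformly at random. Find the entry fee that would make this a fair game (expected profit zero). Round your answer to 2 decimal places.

E[payout] = (12/29)·72 + (3/29)·7 + (4/29)·2 + (10/29)·1 = 903/29
Fair fee = E[payout] = 903/29 ≈ $31.14

$31.14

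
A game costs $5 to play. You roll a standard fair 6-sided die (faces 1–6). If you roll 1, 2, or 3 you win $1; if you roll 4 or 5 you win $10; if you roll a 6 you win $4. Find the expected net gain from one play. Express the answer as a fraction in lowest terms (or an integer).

E[payout] = (1/2)·1 + (1/6)·4 + (1/3)·10 = 9/2
Expected profit = 9/2 − 5 = -1/2

-1/2 dollars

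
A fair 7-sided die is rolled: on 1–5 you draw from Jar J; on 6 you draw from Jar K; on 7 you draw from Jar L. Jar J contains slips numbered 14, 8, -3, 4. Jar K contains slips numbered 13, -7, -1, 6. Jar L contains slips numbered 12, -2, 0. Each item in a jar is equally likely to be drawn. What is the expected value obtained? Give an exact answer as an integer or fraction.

209/42

E[X | Jar J] = (14 + 8 − 3 + 4)/4 = 23/4
E[X | Jar K] = (13 − 7 − 1 + 6)/4 = 11/4
E[X | Jar L] = (12 − 2 + 0)/3 = 10/3
E[X] = (5/7)·23/4 + (1/7)·11/4 + (1/7)·10/3 = 209/42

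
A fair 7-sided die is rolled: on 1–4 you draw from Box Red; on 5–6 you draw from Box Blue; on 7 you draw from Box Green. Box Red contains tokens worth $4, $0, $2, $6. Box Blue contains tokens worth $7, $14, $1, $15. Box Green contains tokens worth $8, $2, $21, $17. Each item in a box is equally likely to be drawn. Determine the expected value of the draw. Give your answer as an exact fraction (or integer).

85/14 dollars

E[X | Box Red] = (4 + 0 + 2 + 6)/4 = 3
E[X | Box Blue] = (7 + 14 + 1 + 15)/4 = 37/4
E[X | Box Green] = (8 + 2 + 21 + 17)/4 = 12
E[X] = (4/7)·3 + (2/7)·37/4 + (1/7)·12 = 85/14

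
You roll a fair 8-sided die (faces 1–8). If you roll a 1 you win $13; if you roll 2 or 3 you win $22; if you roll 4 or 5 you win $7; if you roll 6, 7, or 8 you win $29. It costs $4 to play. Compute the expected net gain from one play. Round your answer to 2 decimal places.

E[payout] = (1/4)·7 + (1/8)·13 + (1/4)·22 + (3/8)·29 = 79/4
Expected profit = 79/4 − 4 = 63/4 ≈ $15.75

$15.75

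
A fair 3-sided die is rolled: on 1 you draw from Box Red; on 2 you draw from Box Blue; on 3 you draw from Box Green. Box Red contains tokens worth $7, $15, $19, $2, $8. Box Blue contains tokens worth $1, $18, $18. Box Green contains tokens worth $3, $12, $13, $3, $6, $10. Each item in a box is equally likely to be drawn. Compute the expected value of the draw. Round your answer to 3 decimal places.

$10.122

E[X | Box Red] = (7 + 15 + 19 + 2 + 8)/5 = 51/5
E[X | Box Blue] = (1 + 18 + 18)/3 = 37/3
E[X | Box Green] = (3 + 12 + 13 + 3 + 6 + 10)/6 = 47/6
E[X] = (1/3)·51/5 + (1/3)·37/3 + (1/3)·47/6 = 911/90 ≈ 10.122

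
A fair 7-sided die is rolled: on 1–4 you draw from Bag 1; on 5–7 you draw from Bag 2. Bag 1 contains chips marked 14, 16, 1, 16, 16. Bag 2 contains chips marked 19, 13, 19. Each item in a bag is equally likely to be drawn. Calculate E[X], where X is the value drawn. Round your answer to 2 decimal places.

E[X | Bag 1] = (14 + 16 + 1 + 16 + 16)/5 = 63/5
E[X | Bag 2] = (19 + 13 + 19)/3 = 17
E[X] = (4/7)·63/5 + (3/7)·17 = 507/35 ≈ 14.49

14.49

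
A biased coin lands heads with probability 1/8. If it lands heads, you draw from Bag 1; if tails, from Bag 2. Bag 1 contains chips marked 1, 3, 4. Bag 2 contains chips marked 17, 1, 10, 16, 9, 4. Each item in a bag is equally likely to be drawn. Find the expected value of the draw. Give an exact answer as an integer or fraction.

E[X | Bag 1] = (1 + 3 + 4)/3 = 8/3
E[X | Bag 2] = (17 + 1 + 10 + 16 + 9 + 4)/6 = 19/2
E[X] = (1/8)·8/3 + (7/8)·19/2 = 415/48

415/48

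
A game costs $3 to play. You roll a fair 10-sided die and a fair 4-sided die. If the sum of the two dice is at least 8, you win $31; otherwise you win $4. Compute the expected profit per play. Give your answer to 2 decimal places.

E[payout] = (9/20)·4 + (11/20)·31 = 377/20
Expected profit = 377/20 − 3 = 317/20 ≈ $15.85

$15.85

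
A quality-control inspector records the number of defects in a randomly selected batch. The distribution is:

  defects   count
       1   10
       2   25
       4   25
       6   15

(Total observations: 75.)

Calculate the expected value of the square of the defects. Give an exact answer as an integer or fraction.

14

Total = 75, so P(defects=1) = 10/75, etc.
E[X²] = (2/15)·1 + (1/3)·4 + (1/3)·16 + (1/5)·36
     = 14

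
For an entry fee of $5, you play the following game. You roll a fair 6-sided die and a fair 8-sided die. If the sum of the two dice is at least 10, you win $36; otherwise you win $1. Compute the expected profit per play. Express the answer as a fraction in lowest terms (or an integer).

E[payout] = (11/16)·1 + (5/16)·36 = 191/16
Expected profit = 191/16 − 5 = 111/16

111/16 dollars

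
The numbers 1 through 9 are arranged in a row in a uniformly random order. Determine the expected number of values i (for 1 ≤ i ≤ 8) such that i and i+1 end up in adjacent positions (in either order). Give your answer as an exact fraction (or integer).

For each i ∈ {1,…,8}, let Xᵢ = 1 if i and i+1 are adjacent. P(Xᵢ=1) = 2·(9−1)!/9! = 2/9.
By linearity, E[ΣXᵢ] = (8)·(2/9) = 16/9.

16/9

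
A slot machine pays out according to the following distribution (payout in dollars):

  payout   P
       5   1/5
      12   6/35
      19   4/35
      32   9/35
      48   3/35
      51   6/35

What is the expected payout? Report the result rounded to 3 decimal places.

E[X] = (1/5)·5 + (6/35)·12 + (4/35)·19 + (9/35)·32 + (3/35)·48 + (6/35)·51
     = 921/35 ≈ 26.314

$26.314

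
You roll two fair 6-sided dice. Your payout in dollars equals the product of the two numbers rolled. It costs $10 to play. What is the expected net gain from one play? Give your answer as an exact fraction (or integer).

9/4 dollars

Distribution of the product of the two numbers rolled: 1 w.p. 1/36, 2 w.p. 1/18, 3 w.p. 1/18, 4 w.p. 1/12, 5 w.p. 1/18, 6 w.p. 1/9, …
E[payout] = (1/36)·1 + (1/18)·2 + (1/18)·3 + (1/12)·4 + (1/18)·5 + (1/9)·6 + (1/18)·8 + (1/36)·9 + (1/18)·10 + (1/9)·12 + (1/18)·15 + (1/36)·16 + (1/18)·18 + (1/18)·20 + (1/18)·24 + (1/36)·25 + (1/18)·30 + (1/36)·36 = 49/4
Expected profit = 49/4 − 10 = 9/4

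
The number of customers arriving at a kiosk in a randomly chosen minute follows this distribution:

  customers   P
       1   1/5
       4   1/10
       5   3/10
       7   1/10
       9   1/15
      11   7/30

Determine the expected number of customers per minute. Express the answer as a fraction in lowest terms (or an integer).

179/30

E[X] = (1/5)·1 + (1/10)·4 + (3/10)·5 + (1/10)·7 + (1/15)·9 + (7/30)·11
     = 179/30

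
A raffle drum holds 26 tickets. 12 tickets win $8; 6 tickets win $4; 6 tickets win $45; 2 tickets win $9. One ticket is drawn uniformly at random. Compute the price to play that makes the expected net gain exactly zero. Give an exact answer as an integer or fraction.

E[payout] = (12/26)·8 + (6/26)·4 + (6/26)·45 + (2/26)·9 = 204/13
Fair fee = E[payout] = 204/13

204/13 dollars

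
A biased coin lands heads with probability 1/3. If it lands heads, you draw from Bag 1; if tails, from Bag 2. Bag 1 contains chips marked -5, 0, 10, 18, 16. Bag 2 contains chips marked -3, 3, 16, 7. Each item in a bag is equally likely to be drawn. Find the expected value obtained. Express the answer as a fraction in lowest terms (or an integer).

E[X | Bag 1] = (-5 + 0 + 10 + 18 + 16)/5 = 39/5
E[X | Bag 2] = (-3 + 3 + 16 + 7)/4 = 23/4
E[X] = (1/3)·39/5 + (2/3)·23/4 = 193/30

193/30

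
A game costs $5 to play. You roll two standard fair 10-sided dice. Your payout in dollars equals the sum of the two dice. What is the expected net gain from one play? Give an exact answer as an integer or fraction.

Distribution of the sum of the two dice: 2 w.p. 1/100, 3 w.p. 1/50, 4 w.p. 3/100, 5 w.p. 1/25, 6 w.p. 1/20, 7 w.p. 3/50, …
E[payout] = (1/100)·2 + (1/50)·3 + (3/100)·4 + (1/25)·5 + (1/20)·6 + (3/50)·7 + (7/100)·8 + (2/25)·9 + (9/100)·10 + (1/10)·11 + (9/100)·12 + (2/25)·13 + (7/100)·14 + (3/50)·15 + (1/20)·16 + (1/25)·17 + (3/100)·18 + (1/50)·19 + (1/100)·20 = 11
Expected profit = 11 − 5 = 6

$6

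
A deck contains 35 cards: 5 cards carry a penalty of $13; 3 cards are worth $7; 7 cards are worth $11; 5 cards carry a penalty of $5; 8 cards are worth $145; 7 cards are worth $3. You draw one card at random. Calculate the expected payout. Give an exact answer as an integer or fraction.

E[payout] = (5/35)·(-13) + (3/35)·7 + (7/35)·11 + (5/35)·(-5) + (8/35)·145 + (7/35)·3 = 1189/35

1189/35 dollars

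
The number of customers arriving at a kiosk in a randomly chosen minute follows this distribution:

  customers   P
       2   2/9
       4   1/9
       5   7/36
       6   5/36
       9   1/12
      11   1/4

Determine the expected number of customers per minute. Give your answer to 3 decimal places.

6.194

E[X] = (2/9)·2 + (1/9)·4 + (7/36)·5 + (5/36)·6 + (1/12)·9 + (1/4)·11
     = 223/36 ≈ 6.194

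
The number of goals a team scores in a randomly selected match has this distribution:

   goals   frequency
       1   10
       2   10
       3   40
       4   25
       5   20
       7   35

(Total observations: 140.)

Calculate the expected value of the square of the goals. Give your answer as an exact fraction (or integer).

605/28

Total = 140, so P(goals=1) = 10/140, etc.
E[X²] = (1/14)·1 + (1/14)·4 + (2/7)·9 + (5/28)·16 + (1/7)·25 + (1/4)·49
     = 605/28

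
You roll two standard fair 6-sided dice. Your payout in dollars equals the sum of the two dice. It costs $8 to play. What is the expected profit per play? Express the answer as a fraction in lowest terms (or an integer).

Distribution of the sum of the two dice: 2 w.p. 1/36, 3 w.p. 1/18, 4 w.p. 1/12, 5 w.p. 1/9, 6 w.p. 5/36, 7 w.p. 1/6, …
E[payout] = (1/36)·2 + (1/18)·3 + (1/12)·4 + (1/9)·5 + (5/36)·6 + (1/6)·7 + (5/36)·8 + (1/9)·9 + (1/12)·10 + (1/18)·11 + (1/36)·12 = 7
Expected profit = 7 − 8 = -1

-$1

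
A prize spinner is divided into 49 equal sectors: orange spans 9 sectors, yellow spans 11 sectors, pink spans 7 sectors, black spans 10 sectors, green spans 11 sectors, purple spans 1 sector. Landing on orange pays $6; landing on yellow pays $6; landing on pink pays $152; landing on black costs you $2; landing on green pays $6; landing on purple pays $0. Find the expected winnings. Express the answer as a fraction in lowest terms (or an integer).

1230/49 dollars

E[payout] = (9/49)·6 + (11/49)·6 + (7/49)·152 + (10/49)·(-2) + (11/49)·6 + (1/49)·0 = 1230/49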